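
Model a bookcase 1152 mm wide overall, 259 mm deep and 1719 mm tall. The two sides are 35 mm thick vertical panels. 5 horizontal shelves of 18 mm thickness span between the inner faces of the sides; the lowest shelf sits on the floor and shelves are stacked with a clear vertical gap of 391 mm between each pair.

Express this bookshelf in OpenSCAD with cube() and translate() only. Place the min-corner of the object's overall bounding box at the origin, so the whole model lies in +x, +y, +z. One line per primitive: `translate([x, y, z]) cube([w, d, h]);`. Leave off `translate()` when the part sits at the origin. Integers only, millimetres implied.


cube([35, 259, 1719]);
translate([1117, 0, 0]) cube([35, 259, 1719]);
translate([35, 0, 0]) cube([1082, 259, 18]);
translate([35, 0, 409]) cube([1082, 259, 18]);
translate([35, 0, 818]) cube([1082, 259, 18]);
translate([35, 0, 1227]) cube([1082, 259, 18]);
translate([35, 0, 1636]) cube([1082, 259, 18]);


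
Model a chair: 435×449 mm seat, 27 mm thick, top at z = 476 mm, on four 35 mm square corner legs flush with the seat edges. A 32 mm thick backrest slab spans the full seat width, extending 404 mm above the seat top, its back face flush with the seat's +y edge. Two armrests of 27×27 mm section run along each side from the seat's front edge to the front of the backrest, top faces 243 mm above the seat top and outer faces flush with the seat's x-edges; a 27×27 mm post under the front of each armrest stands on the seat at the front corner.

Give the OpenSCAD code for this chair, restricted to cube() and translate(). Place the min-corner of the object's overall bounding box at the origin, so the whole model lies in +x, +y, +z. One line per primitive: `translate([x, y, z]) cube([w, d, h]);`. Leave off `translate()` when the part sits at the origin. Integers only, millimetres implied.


translate([0, 0, 449]) cube([435, 449, 27]);
cube([35, 35, 449]);
translate([400, 0, 0]) cube([35, 35, 449]);
translate([0, 414, 0]) cube([35, 35, 449]);
translate([400, 414, 0]) cube([35, 35, 449]);
translate([0, 417, 476]) cube([435, 32, 404]);
translate([0, 0, 692]) cube([27, 417, 27]);
translate([408, 0, 692]) cube([27, 417, 27]);
translate([0, 0, 476]) cube([27, 27, 216]);
translate([408, 0, 476]) cube([27, 27, 216]);


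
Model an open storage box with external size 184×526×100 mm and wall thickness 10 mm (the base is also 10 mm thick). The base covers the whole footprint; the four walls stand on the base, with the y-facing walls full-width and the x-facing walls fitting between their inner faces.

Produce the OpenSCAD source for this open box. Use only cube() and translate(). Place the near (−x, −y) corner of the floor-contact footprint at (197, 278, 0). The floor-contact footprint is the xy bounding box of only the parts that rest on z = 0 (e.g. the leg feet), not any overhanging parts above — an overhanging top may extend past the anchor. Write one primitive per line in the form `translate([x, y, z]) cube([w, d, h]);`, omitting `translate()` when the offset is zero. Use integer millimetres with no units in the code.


translate([197, 278, 0]) cube([184, 526, 10]);
translate([197, 278, 10]) cube([184, 10, 90]);
translate([197, 794, 10]) cube([184, 10, 90]);
translate([197, 288, 10]) cube([10, 506, 90]);
translate([371, 288, 10]) cube([10, 506, 90]);


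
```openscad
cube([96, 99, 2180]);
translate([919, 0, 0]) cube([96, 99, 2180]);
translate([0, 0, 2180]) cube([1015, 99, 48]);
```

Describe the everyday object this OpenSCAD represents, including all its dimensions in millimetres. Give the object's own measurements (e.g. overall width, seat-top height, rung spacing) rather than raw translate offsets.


A door frame. The clear opening is 823 mm wide and 2180 mm high. Two 96 mm wide jambs, 99 mm deep, stand either side of the opening from the floor to the top of the opening. A 48 mm thick head sits across the top of both jambs, spanning the full outside width of the frame.


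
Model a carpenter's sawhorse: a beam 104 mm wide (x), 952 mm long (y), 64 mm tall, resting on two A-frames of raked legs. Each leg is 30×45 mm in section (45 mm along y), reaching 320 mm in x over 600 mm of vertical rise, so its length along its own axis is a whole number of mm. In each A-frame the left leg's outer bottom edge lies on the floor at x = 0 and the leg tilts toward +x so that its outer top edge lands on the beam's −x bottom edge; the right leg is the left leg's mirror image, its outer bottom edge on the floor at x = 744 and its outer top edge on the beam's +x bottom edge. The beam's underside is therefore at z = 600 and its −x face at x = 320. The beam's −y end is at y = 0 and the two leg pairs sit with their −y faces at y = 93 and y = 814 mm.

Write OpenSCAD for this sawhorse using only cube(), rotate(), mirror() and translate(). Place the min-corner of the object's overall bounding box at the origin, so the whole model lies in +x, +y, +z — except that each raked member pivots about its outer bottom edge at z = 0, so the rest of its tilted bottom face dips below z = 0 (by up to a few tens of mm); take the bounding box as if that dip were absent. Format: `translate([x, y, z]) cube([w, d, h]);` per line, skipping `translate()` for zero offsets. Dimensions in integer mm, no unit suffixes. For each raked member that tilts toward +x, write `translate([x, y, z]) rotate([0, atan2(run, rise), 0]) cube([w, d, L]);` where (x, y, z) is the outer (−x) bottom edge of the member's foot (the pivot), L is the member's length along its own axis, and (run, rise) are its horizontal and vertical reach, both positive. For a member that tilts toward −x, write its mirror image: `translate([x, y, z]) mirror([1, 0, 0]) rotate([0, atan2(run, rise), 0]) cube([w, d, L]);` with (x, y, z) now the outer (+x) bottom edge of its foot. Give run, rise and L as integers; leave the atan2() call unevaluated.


translate([320, 0, 600]) cube([104, 952, 64]);
translate([0, 93, 0]) rotate([0, atan2(320, 600), 0]) cube([30, 45, 680]);
translate([744, 93, 0]) mirror([1, 0, 0]) rotate([0, atan2(320, 600), 0]) cube([30, 45, 680]);
translate([0, 814, 0]) rotate([0, atan2(320, 600), 0]) cube([30, 45, 680]);
translate([744, 814, 0]) mirror([1, 0, 0]) rotate([0, atan2(320, 600), 0]) cube([30, 45, 680]);


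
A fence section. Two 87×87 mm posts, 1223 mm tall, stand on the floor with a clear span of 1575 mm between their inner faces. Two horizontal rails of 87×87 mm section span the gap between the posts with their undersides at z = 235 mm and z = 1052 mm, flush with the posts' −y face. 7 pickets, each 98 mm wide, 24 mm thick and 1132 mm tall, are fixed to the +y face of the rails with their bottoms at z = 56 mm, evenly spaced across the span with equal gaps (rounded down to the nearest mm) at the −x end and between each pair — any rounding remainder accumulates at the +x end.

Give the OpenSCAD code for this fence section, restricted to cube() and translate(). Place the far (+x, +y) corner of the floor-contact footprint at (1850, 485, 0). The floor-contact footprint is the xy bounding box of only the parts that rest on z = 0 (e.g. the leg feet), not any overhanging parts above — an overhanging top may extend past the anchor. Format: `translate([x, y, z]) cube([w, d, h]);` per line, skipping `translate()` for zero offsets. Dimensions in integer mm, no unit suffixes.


translate([101, 398, 0]) cube([87, 87, 1223]);
translate([1763, 398, 0]) cube([87, 87, 1223]);
translate([188, 398, 235]) cube([1575, 87, 87]);
translate([188, 398, 1052]) cube([1575, 87, 87]);
translate([299, 485, 56]) cube([98, 24, 1132]);
translate([508, 485, 56]) cube([98, 24, 1132]);
translate([717, 485, 56]) cube([98, 24, 1132]);
translate([926, 485, 56]) cube([98, 24, 1132]);
translate([1135, 485, 56]) cube([98, 24, 1132]);
translate([1344, 485, 56]) cube([98, 24, 1132]);
translate([1553, 485, 56]) cube([98, 24, 1132]);


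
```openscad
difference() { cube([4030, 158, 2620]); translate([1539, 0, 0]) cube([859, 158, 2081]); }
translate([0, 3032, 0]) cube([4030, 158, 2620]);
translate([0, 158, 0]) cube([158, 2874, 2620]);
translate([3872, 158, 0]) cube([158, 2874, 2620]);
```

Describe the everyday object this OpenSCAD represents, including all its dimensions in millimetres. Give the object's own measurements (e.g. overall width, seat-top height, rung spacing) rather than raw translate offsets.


A single room: four walls, each 2620 mm tall and 158 mm thick, enclosing an outside footprint 4030×3190 mm (x × y), no floor or roof. The front and back walls (−y and +y sides) run the full x-width; the side walls fit between their inner faces. A door opening 859 mm wide and 2081 mm tall is cut through the front wall from the floor up, its −x edge 1539 mm from the wall's −x end.


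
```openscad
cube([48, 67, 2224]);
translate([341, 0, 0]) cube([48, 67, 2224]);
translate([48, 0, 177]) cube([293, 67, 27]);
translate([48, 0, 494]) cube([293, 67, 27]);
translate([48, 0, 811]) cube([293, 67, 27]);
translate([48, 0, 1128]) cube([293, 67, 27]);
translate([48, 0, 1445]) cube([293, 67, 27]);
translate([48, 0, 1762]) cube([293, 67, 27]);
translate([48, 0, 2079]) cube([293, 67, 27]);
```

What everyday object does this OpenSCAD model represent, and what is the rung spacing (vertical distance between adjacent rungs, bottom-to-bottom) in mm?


A ladder. The rung spacing is 317 mm.

Two tall 48×67 posts with 7 short bars between them — a ladder. Adjacent rungs sit at z = 177 and z = 494, so the spacing is 494 − 177 = 317 mm.


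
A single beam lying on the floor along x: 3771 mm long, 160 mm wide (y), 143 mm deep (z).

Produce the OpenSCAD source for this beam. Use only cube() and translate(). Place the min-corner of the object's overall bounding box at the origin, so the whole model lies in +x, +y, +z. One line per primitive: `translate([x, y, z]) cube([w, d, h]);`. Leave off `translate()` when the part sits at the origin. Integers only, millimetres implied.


cube([3771, 160, 143]);


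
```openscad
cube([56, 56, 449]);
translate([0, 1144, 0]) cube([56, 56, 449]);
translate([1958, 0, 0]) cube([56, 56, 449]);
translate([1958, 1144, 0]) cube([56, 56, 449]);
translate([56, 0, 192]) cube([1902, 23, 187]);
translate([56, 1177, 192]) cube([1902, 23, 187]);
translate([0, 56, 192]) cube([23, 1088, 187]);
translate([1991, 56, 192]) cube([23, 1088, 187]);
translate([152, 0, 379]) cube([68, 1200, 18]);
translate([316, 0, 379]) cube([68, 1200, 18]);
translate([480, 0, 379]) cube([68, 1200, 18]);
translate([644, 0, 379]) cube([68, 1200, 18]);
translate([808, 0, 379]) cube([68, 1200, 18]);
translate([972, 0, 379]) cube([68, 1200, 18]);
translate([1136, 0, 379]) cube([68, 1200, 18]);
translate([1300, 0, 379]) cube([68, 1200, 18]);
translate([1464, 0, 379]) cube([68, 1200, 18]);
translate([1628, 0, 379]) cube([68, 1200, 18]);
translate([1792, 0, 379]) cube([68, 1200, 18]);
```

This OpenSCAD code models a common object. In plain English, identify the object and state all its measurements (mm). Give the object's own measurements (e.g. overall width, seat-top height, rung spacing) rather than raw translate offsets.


A bed frame 2014 mm long (x) by 1200 mm wide (y). Four 56×56 mm corner posts, 449 mm tall, at the corners of the footprint. Four rails of 23 mm thickness and 187 mm height run between adjacent posts with their undersides at z = 192 mm, their outer faces flush with the outside of the frame (the two x-running rails run between the posts' inner faces; the two y-running rails run between the posts' inner faces). 11 slats, each 68 mm wide (x) and 18 mm thick, lie across the top of the two x-running rails, running the full 1200 mm width of the frame in y; along x they sit between the end posts with a 96 mm gap after the −x posts and between neighbouring slats, leaving 98 mm before the +x posts.


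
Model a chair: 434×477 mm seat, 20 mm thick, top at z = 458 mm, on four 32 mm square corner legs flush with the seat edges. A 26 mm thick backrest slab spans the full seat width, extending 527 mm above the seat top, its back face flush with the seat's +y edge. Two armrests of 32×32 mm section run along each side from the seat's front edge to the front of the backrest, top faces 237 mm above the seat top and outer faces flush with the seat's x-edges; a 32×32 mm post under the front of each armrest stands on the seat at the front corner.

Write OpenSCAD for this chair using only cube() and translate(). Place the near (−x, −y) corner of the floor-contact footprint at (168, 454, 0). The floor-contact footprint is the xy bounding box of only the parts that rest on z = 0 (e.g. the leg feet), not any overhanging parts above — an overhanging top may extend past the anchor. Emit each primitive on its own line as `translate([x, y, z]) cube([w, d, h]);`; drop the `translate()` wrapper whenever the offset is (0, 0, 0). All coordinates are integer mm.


// leg_h = 458 - 20 = 438
// arm post h = 237 - 32 = 205
translate([168, 454, 438]) cube([434, 477, 20]);
translate([168, 454, 0]) cube([32, 32, 438]);
translate([570, 454, 0]) cube([32, 32, 438]);
translate([168, 899, 0]) cube([32, 32, 438]);
translate([570, 899, 0]) cube([32, 32, 438]);
translate([168, 905, 458]) cube([434, 26, 527]);
translate([168, 454, 663]) cube([32, 451, 32]);
translate([570, 454, 663]) cube([32, 451, 32]);
translate([168, 454, 458]) cube([32, 32, 205]);
translate([570, 454, 458]) cube([32, 32, 205]);


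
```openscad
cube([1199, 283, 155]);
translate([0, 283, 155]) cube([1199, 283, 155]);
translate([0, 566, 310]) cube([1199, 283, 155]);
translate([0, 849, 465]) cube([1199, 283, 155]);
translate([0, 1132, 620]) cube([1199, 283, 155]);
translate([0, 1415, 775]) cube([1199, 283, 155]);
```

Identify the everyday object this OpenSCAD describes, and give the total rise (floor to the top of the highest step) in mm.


A staircase. The total rise is 930 mm.

6 identical blocks, each offset up and back from the previous — a staircase. Each step is 155 mm tall and there are 6 of them, so the total rise is 6 × 155 = 930 mm.


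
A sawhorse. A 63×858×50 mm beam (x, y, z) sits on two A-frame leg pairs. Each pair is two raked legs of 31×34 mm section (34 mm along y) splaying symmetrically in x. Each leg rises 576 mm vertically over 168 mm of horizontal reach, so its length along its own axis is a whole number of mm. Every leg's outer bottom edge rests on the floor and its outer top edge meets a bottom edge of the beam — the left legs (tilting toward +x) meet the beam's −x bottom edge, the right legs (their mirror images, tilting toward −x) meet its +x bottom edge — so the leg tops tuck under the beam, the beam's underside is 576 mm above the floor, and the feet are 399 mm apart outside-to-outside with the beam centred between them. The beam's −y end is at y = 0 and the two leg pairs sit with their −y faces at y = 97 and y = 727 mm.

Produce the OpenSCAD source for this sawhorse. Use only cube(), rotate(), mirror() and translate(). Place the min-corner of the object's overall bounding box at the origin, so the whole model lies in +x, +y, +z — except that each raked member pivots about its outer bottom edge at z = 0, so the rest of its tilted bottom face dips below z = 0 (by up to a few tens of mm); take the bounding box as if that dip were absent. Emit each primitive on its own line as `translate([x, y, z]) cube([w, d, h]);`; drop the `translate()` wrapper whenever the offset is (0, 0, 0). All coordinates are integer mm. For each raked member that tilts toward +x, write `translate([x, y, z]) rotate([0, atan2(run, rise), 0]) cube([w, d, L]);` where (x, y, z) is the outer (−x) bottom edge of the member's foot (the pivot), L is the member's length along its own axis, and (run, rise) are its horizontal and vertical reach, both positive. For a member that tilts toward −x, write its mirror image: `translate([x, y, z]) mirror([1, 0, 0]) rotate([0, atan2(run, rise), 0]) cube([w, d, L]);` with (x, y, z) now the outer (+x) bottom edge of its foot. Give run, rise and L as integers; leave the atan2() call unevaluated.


// leg length = √(168² + 576²) = 600
// right-leg outer foot x = 2·168 + 63 = 399
// beam min-corner = (168, 0, 576)
translate([168, 0, 576]) cube([63, 858, 50]);
translate([0, 97, 0]) rotate([0, atan2(168, 576), 0]) cube([31, 34, 600]);
translate([399, 97, 0]) mirror([1, 0, 0]) rotate([0, atan2(168, 576), 0]) cube([31, 34, 600]);
translate([0, 727, 0]) rotate([0, atan2(168, 576), 0]) cube([31, 34, 600]);
translate([399, 727, 0]) mirror([1, 0, 0]) rotate([0, atan2(168, 576), 0]) cube([31, 34, 600]);


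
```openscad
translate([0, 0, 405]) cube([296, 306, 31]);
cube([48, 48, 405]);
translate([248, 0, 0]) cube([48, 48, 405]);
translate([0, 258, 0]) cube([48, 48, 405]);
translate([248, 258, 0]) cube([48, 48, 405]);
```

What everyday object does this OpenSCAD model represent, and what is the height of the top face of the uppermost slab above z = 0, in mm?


A stool. The seat height is 436 mm.

A 296×306×31 slab at z = 405 on four corner posts — a stool. The seat top is 405 + 31 = 436 mm.


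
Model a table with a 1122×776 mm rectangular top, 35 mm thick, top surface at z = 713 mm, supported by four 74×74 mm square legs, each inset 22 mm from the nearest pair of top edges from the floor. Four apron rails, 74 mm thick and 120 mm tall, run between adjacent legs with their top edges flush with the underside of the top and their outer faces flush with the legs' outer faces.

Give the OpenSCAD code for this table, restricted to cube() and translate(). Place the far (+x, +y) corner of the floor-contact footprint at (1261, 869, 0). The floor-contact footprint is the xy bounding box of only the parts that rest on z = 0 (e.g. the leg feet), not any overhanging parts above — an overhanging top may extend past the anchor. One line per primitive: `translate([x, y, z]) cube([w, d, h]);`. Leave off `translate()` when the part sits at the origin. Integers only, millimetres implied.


translate([161, 115, 678]) cube([1122, 776, 35]);
translate([183, 137, 0]) cube([74, 74, 678]);
translate([1187, 137, 0]) cube([74, 74, 678]);
translate([183, 795, 0]) cube([74, 74, 678]);
translate([1187, 795, 0]) cube([74, 74, 678]);
translate([257, 137, 558]) cube([930, 74, 120]);
translate([257, 795, 558]) cube([930, 74, 120]);
translate([183, 211, 558]) cube([74, 584, 120]);
translate([1187, 211, 558]) cube([74, 584, 120]);


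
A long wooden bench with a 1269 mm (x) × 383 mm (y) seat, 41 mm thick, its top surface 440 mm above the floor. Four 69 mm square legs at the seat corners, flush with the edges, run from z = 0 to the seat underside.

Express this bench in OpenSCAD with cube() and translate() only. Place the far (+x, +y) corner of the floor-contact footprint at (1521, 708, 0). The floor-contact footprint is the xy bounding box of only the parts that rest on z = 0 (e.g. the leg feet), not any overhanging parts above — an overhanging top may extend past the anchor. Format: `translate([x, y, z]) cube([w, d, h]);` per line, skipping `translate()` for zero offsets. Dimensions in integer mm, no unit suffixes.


// leg_h = 440 − 41 = 399
translate([252, 325, 399]) cube([1269, 383, 41]);
translate([252, 325, 0]) cube([69, 69, 399]);
translate([252, 639, 0]) cube([69, 69, 399]);
translate([1452, 325, 0]) cube([69, 69, 399]);
translate([1452, 639, 0]) cube([69, 69, 399]);


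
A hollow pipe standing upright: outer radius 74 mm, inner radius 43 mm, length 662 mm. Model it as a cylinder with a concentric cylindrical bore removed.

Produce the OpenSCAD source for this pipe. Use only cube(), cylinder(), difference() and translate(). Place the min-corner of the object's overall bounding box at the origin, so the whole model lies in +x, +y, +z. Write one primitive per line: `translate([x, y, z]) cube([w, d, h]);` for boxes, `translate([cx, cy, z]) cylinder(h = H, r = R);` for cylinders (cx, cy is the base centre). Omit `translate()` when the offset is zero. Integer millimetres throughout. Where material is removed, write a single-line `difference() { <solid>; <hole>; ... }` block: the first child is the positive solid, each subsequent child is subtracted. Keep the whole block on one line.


difference() { translate([74, 74, 0]) cylinder(h = 662, r = 74); translate([74, 74, 0]) cylinder(h = 662, r = 43); }


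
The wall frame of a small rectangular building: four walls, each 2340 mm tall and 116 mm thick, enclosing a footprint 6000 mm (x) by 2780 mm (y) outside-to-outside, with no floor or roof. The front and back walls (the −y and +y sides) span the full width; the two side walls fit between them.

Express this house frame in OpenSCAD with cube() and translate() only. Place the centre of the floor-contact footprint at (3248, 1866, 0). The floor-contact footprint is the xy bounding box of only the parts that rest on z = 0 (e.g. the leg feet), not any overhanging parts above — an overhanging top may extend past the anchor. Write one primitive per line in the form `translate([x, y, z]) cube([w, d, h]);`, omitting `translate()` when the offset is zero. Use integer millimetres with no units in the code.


translate([248, 476, 0]) cube([6000, 116, 2340]);
translate([248, 3140, 0]) cube([6000, 116, 2340]);
translate([248, 592, 0]) cube([116, 2548, 2340]);
translate([6132, 592, 0]) cube([116, 2548, 2340]);


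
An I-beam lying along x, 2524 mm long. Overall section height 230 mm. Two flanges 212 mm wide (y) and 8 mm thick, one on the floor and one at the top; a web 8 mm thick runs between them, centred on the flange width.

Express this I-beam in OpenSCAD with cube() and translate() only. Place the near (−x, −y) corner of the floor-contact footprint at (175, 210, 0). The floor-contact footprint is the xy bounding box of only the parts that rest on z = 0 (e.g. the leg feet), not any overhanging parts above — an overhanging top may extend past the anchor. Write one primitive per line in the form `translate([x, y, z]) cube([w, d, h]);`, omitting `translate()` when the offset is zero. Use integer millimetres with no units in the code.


translate([175, 210, 0]) cube([2524, 212, 8]);
translate([175, 312, 8]) cube([2524, 8, 214]);
translate([175, 210, 222]) cube([2524, 212, 8]);


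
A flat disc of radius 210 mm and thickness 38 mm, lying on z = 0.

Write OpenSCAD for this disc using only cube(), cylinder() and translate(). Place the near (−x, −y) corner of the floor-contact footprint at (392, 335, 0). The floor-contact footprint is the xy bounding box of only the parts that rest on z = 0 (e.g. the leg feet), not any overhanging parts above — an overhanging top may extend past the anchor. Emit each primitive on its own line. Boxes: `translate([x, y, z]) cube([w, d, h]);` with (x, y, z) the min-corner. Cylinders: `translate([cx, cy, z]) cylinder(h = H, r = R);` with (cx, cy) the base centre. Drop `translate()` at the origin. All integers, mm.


translate([602, 545, 0]) cylinder(h = 38, r = 210);


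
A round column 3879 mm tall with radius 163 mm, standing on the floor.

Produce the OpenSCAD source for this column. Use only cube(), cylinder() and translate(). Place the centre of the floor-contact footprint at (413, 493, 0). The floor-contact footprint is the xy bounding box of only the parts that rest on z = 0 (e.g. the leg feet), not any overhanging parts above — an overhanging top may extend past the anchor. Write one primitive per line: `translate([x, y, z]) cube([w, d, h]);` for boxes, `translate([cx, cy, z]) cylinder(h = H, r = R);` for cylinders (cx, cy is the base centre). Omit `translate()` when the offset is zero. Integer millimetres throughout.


translate([413, 493, 0]) cylinder(h = 3879, r = 163);


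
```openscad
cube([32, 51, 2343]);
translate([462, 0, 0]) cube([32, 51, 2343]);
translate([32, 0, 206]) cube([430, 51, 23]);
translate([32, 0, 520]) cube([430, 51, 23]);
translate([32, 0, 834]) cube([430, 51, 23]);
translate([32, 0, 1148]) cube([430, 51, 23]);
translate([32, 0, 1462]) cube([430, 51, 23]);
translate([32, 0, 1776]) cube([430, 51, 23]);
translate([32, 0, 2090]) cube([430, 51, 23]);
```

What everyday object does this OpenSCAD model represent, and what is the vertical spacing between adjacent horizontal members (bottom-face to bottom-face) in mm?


A ladder. The rung spacing is 314 mm.

Two tall 32×51 posts with 7 short bars between them — a ladder. Adjacent rungs sit at z = 206 and z = 520, so the spacing is 520 − 206 = 314 mm.


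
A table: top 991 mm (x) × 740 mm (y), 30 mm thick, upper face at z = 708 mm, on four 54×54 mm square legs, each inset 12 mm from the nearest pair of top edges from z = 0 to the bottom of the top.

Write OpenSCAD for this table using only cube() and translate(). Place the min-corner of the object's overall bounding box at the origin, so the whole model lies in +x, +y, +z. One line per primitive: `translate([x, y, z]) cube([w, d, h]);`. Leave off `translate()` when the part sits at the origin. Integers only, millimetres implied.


translate([0, 0, 678]) cube([991, 740, 30]);
translate([12, 12, 0]) cube([54, 54, 678]);
translate([925, 12, 0]) cube([54, 54, 678]);
translate([12, 674, 0]) cube([54, 54, 678]);
translate([925, 674, 0]) cube([54, 54, 678]);


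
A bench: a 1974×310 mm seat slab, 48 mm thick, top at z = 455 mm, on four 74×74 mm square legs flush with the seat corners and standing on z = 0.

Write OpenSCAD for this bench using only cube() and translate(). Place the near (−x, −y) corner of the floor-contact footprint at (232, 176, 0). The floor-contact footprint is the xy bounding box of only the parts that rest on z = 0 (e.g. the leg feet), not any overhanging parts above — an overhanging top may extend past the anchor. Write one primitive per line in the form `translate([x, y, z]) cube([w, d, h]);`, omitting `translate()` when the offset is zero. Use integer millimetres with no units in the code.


// leg_h = 455 − 48 = 407
translate([232, 176, 407]) cube([1974, 310, 48]);
translate([232, 176, 0]) cube([74, 74, 407]);
translate([232, 412, 0]) cube([74, 74, 407]);
translate([2132, 176, 0]) cube([74, 74, 407]);
translate([2132, 412, 0]) cube([74, 74, 407]);


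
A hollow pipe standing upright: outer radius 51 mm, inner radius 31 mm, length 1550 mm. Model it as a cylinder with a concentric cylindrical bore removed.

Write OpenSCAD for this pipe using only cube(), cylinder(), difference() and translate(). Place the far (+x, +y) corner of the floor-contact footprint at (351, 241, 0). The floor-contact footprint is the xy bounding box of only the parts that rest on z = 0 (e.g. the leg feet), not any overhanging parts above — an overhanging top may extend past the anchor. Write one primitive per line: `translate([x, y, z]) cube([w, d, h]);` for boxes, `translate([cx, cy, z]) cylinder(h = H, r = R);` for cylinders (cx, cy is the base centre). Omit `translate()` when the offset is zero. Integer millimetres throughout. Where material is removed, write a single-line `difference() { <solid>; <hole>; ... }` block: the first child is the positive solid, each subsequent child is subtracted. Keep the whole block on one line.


difference() { translate([300, 190, 0]) cylinder(h = 1550, r = 51); translate([300, 190, 0]) cylinder(h = 1550, r = 31); }


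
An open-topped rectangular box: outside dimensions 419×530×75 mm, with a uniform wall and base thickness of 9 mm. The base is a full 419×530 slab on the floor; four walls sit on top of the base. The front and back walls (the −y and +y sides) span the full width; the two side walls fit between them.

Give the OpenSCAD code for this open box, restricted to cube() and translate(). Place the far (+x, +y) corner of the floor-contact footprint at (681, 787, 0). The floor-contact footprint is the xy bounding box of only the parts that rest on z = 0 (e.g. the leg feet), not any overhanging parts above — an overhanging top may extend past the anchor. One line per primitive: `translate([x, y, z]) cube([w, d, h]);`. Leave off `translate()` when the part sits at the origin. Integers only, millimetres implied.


translate([262, 257, 0]) cube([419, 530, 9]);
translate([262, 257, 9]) cube([419, 9, 66]);
translate([262, 778, 9]) cube([419, 9, 66]);
translate([262, 266, 9]) cube([9, 512, 66]);
translate([672, 266, 9]) cube([9, 512, 66]);


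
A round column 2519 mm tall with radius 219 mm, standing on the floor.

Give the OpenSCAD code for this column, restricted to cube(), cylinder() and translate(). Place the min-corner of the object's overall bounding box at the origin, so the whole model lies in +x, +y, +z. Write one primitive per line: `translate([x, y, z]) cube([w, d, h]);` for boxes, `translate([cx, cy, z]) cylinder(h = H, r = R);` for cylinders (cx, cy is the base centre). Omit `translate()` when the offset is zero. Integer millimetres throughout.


translate([219, 219, 0]) cylinder(h = 2519, r = 219);


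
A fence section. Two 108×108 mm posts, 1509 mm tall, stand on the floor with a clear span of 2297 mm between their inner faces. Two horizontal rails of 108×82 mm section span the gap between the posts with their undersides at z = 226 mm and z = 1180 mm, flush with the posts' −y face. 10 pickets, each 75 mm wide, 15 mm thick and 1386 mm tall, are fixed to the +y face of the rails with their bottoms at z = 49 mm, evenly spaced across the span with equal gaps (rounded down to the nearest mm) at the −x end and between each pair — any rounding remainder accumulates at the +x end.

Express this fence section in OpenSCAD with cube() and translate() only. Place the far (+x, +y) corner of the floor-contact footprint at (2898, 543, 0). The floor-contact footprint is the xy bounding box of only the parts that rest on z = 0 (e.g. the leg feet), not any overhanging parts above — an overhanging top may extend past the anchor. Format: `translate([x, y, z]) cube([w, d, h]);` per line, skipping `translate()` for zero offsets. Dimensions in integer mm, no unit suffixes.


translate([385, 435, 0]) cube([108, 108, 1509]);
translate([2790, 435, 0]) cube([108, 108, 1509]);
translate([493, 435, 226]) cube([2297, 108, 82]);
translate([493, 435, 1180]) cube([2297, 108, 82]);
translate([633, 543, 49]) cube([75, 15, 1386]);
translate([848, 543, 49]) cube([75, 15, 1386]);
translate([1063, 543, 49]) cube([75, 15, 1386]);
translate([1278, 543, 49]) cube([75, 15, 1386]);
translate([1493, 543, 49]) cube([75, 15, 1386]);
translate([1708, 543, 49]) cube([75, 15, 1386]);
translate([1923, 543, 49]) cube([75, 15, 1386]);
translate([2138, 543, 49]) cube([75, 15, 1386]);
translate([2353, 543, 49]) cube([75, 15, 1386]);
translate([2568, 543, 49]) cube([75, 15, 1386]);


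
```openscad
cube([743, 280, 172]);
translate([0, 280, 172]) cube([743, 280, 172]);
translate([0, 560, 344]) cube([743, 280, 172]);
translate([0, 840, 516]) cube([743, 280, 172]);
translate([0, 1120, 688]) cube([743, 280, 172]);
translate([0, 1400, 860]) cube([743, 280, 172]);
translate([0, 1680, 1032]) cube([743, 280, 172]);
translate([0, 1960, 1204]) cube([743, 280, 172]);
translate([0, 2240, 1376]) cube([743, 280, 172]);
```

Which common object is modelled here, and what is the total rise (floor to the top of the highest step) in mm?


A staircase. The total rise is 1548 mm.

9 identical blocks, each offset up and back from the previous — a staircase. Each step is 172 mm tall and there are 9 of them, so the total rise is 9 × 172 = 1548 mm.


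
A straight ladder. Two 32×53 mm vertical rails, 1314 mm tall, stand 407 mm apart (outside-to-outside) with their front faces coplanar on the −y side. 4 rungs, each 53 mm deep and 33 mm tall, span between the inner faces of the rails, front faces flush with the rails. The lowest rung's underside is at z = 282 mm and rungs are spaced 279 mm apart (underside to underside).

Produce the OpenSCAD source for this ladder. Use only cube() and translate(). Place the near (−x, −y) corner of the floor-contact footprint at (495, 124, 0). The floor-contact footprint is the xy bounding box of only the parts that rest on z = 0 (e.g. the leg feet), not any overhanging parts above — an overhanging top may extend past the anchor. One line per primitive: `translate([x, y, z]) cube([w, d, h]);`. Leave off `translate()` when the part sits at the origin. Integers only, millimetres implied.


translate([495, 124, 0]) cube([32, 53, 1314]);
translate([870, 124, 0]) cube([32, 53, 1314]);
translate([527, 124, 282]) cube([343, 53, 33]);
translate([527, 124, 561]) cube([343, 53, 33]);
translate([527, 124, 840]) cube([343, 53, 33]);
translate([527, 124, 1119]) cube([343, 53, 33]);


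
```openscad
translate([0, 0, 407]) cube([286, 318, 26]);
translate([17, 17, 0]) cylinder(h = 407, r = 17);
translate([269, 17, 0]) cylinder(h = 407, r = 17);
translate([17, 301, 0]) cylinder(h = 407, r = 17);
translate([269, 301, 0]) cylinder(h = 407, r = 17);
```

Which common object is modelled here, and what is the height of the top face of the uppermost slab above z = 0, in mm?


A stool. The seat height is 433 mm.

A 286×318×26 slab at z = 407 on four corner cylinders — a stool. The seat top is 407 + 26 = 433 mm.


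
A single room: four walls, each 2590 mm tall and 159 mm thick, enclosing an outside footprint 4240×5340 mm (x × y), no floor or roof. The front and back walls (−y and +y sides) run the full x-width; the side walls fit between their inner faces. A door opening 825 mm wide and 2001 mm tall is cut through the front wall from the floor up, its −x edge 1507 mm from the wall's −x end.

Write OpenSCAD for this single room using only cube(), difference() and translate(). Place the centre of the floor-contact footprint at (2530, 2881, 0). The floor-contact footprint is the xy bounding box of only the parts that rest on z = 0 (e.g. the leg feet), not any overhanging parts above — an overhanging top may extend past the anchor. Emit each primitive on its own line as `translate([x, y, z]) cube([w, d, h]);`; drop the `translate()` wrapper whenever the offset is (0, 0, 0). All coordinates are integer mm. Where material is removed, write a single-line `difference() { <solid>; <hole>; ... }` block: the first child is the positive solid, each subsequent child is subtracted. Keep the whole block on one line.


difference() { translate([410, 211, 0]) cube([4240, 159, 2590]); translate([1917, 211, 0]) cube([825, 159, 2001]); }
translate([410, 5392, 0]) cube([4240, 159, 2590]);
translate([410, 370, 0]) cube([159, 5022, 2590]);
translate([4491, 370, 0]) cube([159, 5022, 2590]);


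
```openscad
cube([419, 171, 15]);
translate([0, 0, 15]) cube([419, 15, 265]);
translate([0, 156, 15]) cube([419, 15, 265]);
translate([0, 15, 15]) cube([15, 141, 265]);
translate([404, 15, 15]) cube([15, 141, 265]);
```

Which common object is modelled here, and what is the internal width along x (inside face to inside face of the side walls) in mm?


An open box. The internal width is 389 mm.

A 419×171 base slab with four walls standing on it — an open box. The base is 419 mm wide and the walls are 15 mm thick, so the internal width is 419 − 2 × 15 = 389 mm.


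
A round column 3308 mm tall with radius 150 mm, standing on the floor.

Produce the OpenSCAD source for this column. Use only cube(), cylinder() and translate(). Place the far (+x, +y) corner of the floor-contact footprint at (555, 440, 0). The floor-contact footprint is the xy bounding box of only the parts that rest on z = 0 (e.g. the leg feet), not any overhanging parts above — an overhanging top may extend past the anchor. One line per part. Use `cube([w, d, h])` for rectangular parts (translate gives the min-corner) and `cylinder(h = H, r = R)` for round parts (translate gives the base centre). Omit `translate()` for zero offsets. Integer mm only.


translate([405, 290, 0]) cylinder(h = 3308, r = 150);


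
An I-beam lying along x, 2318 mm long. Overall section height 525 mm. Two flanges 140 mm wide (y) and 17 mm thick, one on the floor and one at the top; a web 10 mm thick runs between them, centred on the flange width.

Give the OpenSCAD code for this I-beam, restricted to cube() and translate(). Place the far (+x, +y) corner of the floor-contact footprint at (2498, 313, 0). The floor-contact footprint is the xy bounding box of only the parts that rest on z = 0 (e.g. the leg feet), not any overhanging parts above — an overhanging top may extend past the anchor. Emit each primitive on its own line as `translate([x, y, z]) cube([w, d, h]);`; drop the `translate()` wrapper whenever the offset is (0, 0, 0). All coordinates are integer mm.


translate([180, 173, 0]) cube([2318, 140, 17]);
translate([180, 238, 17]) cube([2318, 10, 491]);
translate([180, 173, 508]) cube([2318, 140, 17]);


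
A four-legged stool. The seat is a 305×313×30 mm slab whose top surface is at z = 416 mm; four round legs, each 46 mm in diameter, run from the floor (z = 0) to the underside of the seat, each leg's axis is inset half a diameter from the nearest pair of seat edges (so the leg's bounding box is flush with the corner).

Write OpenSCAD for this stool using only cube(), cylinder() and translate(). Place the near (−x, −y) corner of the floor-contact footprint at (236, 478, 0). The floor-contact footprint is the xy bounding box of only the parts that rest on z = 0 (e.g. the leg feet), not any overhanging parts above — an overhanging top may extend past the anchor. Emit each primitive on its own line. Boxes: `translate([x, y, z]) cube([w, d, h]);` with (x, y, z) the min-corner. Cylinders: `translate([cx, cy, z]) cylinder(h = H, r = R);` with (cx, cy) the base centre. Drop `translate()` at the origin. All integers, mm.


translate([236, 478, 386]) cube([305, 313, 30]);
translate([259, 501, 0]) cylinder(h = 386, r = 23);
translate([518, 501, 0]) cylinder(h = 386, r = 23);
translate([259, 768, 0]) cylinder(h = 386, r = 23);
translate([518, 768, 0]) cylinder(h = 386, r = 23);


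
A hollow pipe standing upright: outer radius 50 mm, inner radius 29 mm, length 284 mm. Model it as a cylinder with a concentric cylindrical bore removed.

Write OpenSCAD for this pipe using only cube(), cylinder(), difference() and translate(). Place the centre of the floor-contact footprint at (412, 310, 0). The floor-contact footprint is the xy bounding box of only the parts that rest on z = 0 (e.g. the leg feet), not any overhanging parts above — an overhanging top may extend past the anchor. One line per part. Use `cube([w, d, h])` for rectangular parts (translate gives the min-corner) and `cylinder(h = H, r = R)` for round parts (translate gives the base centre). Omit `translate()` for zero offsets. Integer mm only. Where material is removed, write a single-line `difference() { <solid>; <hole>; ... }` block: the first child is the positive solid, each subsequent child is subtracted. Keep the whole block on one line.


difference() { translate([412, 310, 0]) cylinder(h = 284, r = 50); translate([412, 310, 0]) cylinder(h = 284, r = 29); }


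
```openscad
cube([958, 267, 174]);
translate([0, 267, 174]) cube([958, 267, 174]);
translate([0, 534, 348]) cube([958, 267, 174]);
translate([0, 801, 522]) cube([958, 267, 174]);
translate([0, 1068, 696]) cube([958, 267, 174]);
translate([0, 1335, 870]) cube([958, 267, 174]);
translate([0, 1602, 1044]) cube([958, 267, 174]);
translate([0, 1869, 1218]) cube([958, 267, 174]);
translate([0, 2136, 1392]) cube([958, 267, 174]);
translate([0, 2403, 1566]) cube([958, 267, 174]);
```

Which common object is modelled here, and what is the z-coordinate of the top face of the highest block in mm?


A staircase. The total rise is 1740 mm.

10 identical blocks, each offset up and back from the previous — a staircase. Each step is 174 mm tall and there are 10 of them, so the total rise is 10 × 174 = 1740 mm.


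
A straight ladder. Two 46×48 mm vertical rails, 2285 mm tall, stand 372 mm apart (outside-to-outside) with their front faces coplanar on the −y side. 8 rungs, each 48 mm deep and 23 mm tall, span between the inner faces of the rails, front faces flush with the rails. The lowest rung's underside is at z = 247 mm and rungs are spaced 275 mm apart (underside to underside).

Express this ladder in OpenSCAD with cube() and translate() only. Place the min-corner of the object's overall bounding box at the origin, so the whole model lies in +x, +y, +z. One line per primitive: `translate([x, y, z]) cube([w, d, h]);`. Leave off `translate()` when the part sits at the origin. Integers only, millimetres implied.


cube([46, 48, 2285]);
translate([326, 0, 0]) cube([46, 48, 2285]);
translate([46, 0, 247]) cube([280, 48, 23]);
translate([46, 0, 522]) cube([280, 48, 23]);
translate([46, 0, 797]) cube([280, 48, 23]);
translate([46, 0, 1072]) cube([280, 48, 23]);
translate([46, 0, 1347]) cube([280, 48, 23]);
translate([46, 0, 1622]) cube([280, 48, 23]);
translate([46, 0, 1897]) cube([280, 48, 23]);
translate([46, 0, 2172]) cube([280, 48, 23]);
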